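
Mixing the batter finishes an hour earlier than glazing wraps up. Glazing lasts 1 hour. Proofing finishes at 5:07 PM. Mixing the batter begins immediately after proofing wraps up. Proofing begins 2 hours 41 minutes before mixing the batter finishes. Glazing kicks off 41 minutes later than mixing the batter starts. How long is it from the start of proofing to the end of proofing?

120 minutes

Mixing the batter starts at 5:07 PM.
Glazing starts at 5:07 PM + 41 min = 5:48 PM.
Glazing ends at 5:48 PM + 60 min = 6:48 PM.
Mixing the batter ends at 6:48 PM − 60 min = 5:48 PM.
Proofing starts at 5:48 PM − 161 min = 3:07 PM.
From 3:07 PM to 5:07 PM is 120 minutes.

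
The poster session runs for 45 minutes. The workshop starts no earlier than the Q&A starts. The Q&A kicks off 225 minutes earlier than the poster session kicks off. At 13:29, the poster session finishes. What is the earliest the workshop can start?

08:59

The poster session starts at 13:29 − 45 min = 12:44.
The Q&A starts at 12:44 − 225 min = 08:59.
The workshop is bounded by the Q&A, so the earliest it can start is 08:59.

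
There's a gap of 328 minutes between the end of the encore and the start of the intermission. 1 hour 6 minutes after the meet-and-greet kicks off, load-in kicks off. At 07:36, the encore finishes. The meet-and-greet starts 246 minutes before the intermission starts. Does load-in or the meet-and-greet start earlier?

the meet-and-greet

The intermission starts at 07:36 + 328 min = 13:04.
The meet-and-greet starts at 13:04 − 246 min = 08:58.
Load-in starts at 08:58 + 66 min = 10:04.
Load-in starts at 10:04 and the meet-and-greet starts at 08:58, so the meet-and-greet is first.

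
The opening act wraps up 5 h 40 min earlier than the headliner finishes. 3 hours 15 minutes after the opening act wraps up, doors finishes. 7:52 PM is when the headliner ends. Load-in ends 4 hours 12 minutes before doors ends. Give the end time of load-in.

1:15 PM

The opening act ends at 7:52 PM − 340 min = 2:12 PM.
Doors ends at 2:12 PM + 195 min = 5:27 PM.
Load-in ends at 5:27 PM − 252 min = 1:15 PM.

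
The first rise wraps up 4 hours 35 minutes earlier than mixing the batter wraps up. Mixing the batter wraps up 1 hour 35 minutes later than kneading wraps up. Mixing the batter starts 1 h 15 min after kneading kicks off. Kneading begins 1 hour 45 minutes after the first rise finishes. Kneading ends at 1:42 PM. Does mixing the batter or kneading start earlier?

kneading

Mixing the batter ends at 1:42 PM + 95 min = 3:17 PM.
The first rise ends at 3:17 PM − 275 min = 10:42 AM.
Kneading starts at 10:42 AM + 105 min = 12:27 PM.
Mixing the batter starts at 12:27 PM + 75 min = 1:42 PM.
Mixing the batter starts at 1:42 PM and kneading starts at 12:27 PM, so kneading is first.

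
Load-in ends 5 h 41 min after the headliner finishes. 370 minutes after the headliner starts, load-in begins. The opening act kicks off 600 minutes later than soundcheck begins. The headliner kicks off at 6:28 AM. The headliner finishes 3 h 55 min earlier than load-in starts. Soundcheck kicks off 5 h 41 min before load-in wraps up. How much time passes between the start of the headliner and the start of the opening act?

12 h 15 min

Load-in starts at 6:28 AM + 370 min = 12:38 PM.
The headliner ends at 12:38 PM − 235 min = 8:43 AM.
Load-in ends at 8:43 AM + 341 min = 2:24 PM.
Soundcheck starts at 2:24 PM − 341 min = 8:43 AM.
The opening act starts at 8:43 AM + 600 min = 6:43 PM.
From 6:28 AM to 6:43 PM is 12 h 15 min.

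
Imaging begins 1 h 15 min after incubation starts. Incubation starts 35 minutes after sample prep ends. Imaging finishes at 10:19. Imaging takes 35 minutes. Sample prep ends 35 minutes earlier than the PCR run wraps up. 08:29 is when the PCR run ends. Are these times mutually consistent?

Sample prep ends at 08:29 − 35 min = 07:54.
Incubation starts at 07:54 + 35 min = 08:29.
Imaging starts at 08:29 + 75 min = 09:44.
Imaging ends at 09:44 + 35 min = 10:19.
That matches the stated 10:19, so the schedule is consistent.

Yes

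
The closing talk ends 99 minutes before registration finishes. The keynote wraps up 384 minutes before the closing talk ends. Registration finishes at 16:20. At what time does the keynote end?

The closing talk ends at 16:20 − 99 min = 14:41.
The keynote ends at 14:41 − 384 min = 08:17.

08:17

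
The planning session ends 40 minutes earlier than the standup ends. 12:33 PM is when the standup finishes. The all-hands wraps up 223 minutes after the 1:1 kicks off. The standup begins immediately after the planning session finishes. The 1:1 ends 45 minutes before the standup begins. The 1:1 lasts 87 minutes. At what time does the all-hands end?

The planning session ends at 12:33 PM − 40 min = 11:53 AM.
So the standup starts at 11:53 AM.
The 1:1 ends at 11:53 AM − 45 min = 11:08 AM.
The 1:1 starts at 11:08 AM − 87 min = 9:41 AM.
The all-hands ends at 9:41 AM + 223 min = 1:24 PM.

1:24 PM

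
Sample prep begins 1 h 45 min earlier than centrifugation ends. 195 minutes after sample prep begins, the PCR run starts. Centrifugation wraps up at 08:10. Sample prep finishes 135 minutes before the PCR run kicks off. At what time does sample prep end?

Sample prep starts at 08:10 − 105 min = 06:25.
The PCR run starts at 06:25 + 195 min = 09:40.
Sample prep ends at 09:40 − 135 min = 07:25.

07:25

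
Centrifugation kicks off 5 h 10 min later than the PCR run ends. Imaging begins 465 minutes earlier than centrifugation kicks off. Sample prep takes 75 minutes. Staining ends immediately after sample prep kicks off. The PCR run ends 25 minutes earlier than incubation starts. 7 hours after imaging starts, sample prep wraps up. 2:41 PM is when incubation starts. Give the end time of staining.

5:26 PM

The PCR run ends at 2:41 PM − 25 min = 2:16 PM.
Centrifugation starts at 2:16 PM + 310 min = 7:26 PM.
Imaging starts at 7:26 PM − 465 min = 11:41 AM.
Sample prep ends at 11:41 AM + 420 min = 6:41 PM.
Sample prep starts at 6:41 PM − 75 min = 5:26 PM.
So staining ends at 5:26 PM.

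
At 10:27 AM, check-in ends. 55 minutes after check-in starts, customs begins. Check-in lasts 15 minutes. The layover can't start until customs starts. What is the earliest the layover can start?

11:07 AM

Check-in starts at 10:27 AM − 15 min = 10:12 AM.
Customs starts at 10:12 AM + 55 min = 11:07 AM.
The layover is bounded by customs, so the earliest it can start is 11:07 AM.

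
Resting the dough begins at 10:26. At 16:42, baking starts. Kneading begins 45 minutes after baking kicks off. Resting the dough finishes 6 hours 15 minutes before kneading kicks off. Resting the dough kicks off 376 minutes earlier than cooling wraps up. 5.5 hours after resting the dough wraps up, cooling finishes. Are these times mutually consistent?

Kneading starts at 16:42 + 45 min = 17:27.
Resting the dough ends at 17:27 − 375 min = 11:12.
Cooling ends at 11:12 + 330 min = 16:42.
Resting the dough starts at 16:42 − 376 min = 10:26.
That matches the stated 10:26, so the schedule is consistent.

Yes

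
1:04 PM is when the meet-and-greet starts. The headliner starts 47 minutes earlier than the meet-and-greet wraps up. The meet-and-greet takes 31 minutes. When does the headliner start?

12:48 PM

The meet-and-greet ends at 1:04 PM + 31 min = 1:35 PM.
The headliner starts at 1:35 PM − 47 min = 12:48 PM.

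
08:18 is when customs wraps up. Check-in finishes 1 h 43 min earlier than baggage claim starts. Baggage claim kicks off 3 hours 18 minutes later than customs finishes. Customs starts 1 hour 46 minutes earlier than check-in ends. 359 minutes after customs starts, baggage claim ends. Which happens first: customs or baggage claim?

customs

Baggage claim starts at 08:18 + 198 min = 11:36.
Check-in ends at 11:36 − 103 min = 09:53.
Customs starts at 09:53 − 106 min = 08:07.
Customs starts at 08:07 and baggage claim starts at 11:36, so customs is first.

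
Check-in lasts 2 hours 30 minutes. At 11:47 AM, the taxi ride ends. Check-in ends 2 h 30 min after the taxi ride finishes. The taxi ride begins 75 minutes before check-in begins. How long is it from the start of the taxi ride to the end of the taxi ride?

1 hour 15 minutes

Check-in ends at 11:47 AM + 150 min = 2:17 PM.
Check-in starts at 2:17 PM − 150 min = 11:47 AM.
The taxi ride starts at 11:47 AM − 75 min = 10:32 AM.
From 10:32 AM to 11:47 AM is 1 hour 15 minutes.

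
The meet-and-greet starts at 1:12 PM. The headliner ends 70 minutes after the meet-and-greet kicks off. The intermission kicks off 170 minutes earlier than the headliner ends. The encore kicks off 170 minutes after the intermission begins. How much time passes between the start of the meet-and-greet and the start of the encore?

1 h 10 min

The headliner ends at 1:12 PM + 70 min = 2:22 PM.
The intermission starts at 2:22 PM − 170 min = 11:32 AM.
The encore starts at 11:32 AM + 170 min = 2:22 PM.
From 1:12 PM to 2:22 PM is 1 h 10 min.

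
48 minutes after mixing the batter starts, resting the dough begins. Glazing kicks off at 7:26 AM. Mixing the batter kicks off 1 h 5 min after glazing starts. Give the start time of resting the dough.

9:19 AM

Mixing the batter starts at 7:26 AM + 65 min = 8:31 AM.
Resting the dough starts at 8:31 AM + 48 min = 9:19 AM.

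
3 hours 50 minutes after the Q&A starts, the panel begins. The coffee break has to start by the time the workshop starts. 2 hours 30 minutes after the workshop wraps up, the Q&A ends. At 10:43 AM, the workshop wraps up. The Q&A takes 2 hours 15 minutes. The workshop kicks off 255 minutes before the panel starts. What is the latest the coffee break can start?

The Q&A ends at 10:43 AM + 150 min = 1:13 PM.
The Q&A starts at 1:13 PM − 135 min = 10:58 AM.
The panel starts at 10:58 AM + 230 min = 2:48 PM.
The workshop starts at 2:48 PM − 255 min = 10:33 AM.
The coffee break is bounded by the workshop, so the latest it can start is 10:33 AM.

10:33 AM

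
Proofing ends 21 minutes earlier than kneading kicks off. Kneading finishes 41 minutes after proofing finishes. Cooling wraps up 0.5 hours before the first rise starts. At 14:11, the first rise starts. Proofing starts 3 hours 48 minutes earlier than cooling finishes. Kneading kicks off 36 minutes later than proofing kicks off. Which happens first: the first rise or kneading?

Cooling ends at 14:11 − 30 min = 13:41.
Proofing starts at 13:41 − 228 min = 09:53.
Kneading starts at 09:53 + 36 min = 10:29.
The first rise starts at 14:11 and kneading starts at 10:29, so kneading is first.

kneading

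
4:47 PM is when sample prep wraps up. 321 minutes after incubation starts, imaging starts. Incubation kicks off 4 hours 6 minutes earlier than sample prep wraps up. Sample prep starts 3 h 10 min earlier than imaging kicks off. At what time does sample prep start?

Incubation starts at 4:47 PM − 246 min = 12:41 PM.
Imaging starts at 12:41 PM + 321 min = 6:02 PM.
Sample prep starts at 6:02 PM − 190 min = 2:52 PM.

2:52 PM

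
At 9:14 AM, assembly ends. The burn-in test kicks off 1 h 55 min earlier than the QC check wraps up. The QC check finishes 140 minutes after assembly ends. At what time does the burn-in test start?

The QC check ends at 9:14 AM + 140 min = 11:34 AM.
The burn-in test starts at 11:34 AM − 115 min = 9:39 AM.

9:39 AM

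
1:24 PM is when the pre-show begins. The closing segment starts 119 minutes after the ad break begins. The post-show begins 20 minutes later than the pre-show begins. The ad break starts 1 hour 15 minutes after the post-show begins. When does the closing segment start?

The post-show starts at 1:24 PM + 20 min = 1:44 PM.
The ad break starts at 1:44 PM + 75 min = 2:59 PM.
The closing segment starts at 2:59 PM + 119 min = 4:58 PM.

4:58 PM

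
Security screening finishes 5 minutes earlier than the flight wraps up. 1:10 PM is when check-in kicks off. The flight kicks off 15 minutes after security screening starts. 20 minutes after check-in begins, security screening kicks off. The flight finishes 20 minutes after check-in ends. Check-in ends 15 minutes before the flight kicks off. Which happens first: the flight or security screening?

security screening

Security screening starts at 1:10 PM + 20 min = 1:30 PM.
The flight starts at 1:30 PM + 15 min = 1:45 PM.
The flight starts at 1:45 PM and security screening starts at 1:30 PM, so security screening is first.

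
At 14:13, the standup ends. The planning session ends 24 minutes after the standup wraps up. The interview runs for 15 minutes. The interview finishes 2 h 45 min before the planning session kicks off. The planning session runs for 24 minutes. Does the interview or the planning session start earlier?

the interview

The planning session ends at 14:13 + 24 min = 14:37.
The planning session starts at 14:37 − 24 min = 14:13.
The interview ends at 14:13 − 165 min = 11:28.
The interview starts at 11:28 − 15 min = 11:13.
The interview starts at 11:13 and the planning session starts at 14:13, so the interview is first.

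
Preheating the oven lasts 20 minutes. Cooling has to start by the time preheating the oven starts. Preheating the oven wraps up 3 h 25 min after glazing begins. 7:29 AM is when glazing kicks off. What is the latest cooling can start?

10:34 AM

Preheating the oven ends at 7:29 AM + 205 min = 10:54 AM.
Preheating the oven starts at 10:54 AM − 20 min = 10:34 AM.
Cooling is bounded by preheating the oven, so the latest it can start is 10:34 AM.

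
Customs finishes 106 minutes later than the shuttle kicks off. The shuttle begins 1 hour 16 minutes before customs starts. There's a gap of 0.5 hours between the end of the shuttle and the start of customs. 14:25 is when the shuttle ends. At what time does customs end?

Customs starts at 14:25 + 30 min = 14:55.
The shuttle starts at 14:55 − 76 min = 13:39.
Customs ends at 13:39 + 106 min = 15:25.

15:25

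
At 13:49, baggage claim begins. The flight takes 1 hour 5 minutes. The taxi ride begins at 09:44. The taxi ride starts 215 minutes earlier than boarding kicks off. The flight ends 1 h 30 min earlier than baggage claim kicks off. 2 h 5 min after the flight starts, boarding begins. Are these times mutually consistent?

Yes

The flight ends at 13:49 − 90 min = 12:19.
The flight starts at 12:19 − 65 min = 11:14.
Boarding starts at 11:14 + 125 min = 13:19.
The taxi ride starts at 13:19 − 215 min = 09:44.
That matches the stated 09:44, so the schedule is consistent.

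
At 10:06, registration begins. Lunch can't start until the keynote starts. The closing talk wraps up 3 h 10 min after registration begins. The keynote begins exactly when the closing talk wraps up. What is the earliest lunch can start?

13:16

The closing talk ends at 10:06 + 190 min = 13:16.
So the keynote starts at 13:16.
Lunch is bounded by the keynote, so the earliest it can start is 13:16.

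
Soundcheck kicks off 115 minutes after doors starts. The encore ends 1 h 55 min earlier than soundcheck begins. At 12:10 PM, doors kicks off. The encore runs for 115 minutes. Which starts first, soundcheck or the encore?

Soundcheck starts at 12:10 PM + 115 min = 2:05 PM.
The encore ends at 2:05 PM − 115 min = 12:10 PM.
The encore starts at 12:10 PM − 115 min = 10:15 AM.
Soundcheck starts at 2:05 PM and the encore starts at 10:15 AM, so the encore is first.

the encore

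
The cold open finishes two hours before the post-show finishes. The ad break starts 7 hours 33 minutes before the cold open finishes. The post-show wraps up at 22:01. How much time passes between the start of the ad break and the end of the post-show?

573 minutes

The cold open ends at 22:01 − 120 min = 20:01.
The ad break starts at 20:01 − 453 min = 12:28.
From 12:28 to 22:01 is 573 minutes.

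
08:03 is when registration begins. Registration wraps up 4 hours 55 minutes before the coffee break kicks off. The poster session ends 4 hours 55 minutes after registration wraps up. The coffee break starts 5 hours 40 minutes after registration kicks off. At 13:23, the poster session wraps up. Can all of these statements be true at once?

No

The coffee break starts at 08:03 + 340 min = 13:43.
Registration ends at 13:43 − 295 min = 08:48.
The poster session ends at 08:48 + 295 min = 13:43.
But the poster session is also said to end at 13:23 — a 20-minute conflict.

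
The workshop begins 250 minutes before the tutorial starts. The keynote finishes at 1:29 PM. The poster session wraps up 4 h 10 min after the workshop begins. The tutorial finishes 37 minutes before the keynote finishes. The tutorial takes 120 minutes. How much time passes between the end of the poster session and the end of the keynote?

The tutorial ends at 1:29 PM − 37 min = 12:52 PM.
The tutorial starts at 12:52 PM − 120 min = 10:52 AM.
The workshop starts at 10:52 AM − 250 min = 6:42 AM.
The poster session ends at 6:42 AM + 250 min = 10:52 AM.
From 10:52 AM to 1:29 PM is 2 hours 37 minutes.

2 hours 37 minutes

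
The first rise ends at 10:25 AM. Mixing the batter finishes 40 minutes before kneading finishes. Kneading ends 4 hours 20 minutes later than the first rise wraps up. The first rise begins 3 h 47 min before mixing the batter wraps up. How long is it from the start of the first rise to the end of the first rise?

7 minutes

Kneading ends at 10:25 AM + 260 min = 2:45 PM.
Mixing the batter ends at 2:45 PM − 40 min = 2:05 PM.
The first rise starts at 2:05 PM − 227 min = 10:18 AM.
From 10:18 AM to 10:25 AM is 7 minutes.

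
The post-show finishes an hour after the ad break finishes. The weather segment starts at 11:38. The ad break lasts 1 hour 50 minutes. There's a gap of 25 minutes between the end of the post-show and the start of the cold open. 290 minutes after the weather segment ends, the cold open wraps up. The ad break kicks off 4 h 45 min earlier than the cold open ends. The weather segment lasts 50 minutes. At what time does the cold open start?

The weather segment ends at 11:38 + 50 min = 12:28.
The cold open ends at 12:28 + 290 min = 17:18.
The ad break starts at 17:18 − 285 min = 12:33.
The ad break ends at 12:33 + 110 min = 14:23.
The post-show ends at 14:23 + 60 min = 15:23.
The cold open starts at 15:23 + 25 min = 15:48.

15:48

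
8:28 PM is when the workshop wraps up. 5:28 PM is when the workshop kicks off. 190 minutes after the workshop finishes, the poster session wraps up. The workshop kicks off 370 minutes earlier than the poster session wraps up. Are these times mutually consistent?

Yes

The poster session ends at 8:28 PM + 190 min = 11:38 PM.
The workshop starts at 11:38 PM − 370 min = 5:28 PM.
That matches the stated 5:28 PM, so the schedule is consistent.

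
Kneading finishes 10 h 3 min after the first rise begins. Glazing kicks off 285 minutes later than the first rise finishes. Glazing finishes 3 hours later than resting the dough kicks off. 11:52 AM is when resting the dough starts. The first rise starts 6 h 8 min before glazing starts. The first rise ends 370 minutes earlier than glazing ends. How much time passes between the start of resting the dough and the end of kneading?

5 h 30 min

Glazing ends at 11:52 AM + 180 min = 2:52 PM.
The first rise ends at 2:52 PM − 370 min = 8:42 AM.
Glazing starts at 8:42 AM + 285 min = 1:27 PM.
The first rise starts at 1:27 PM − 368 min = 7:19 AM.
Kneading ends at 7:19 AM + 603 min = 5:22 PM.
From 11:52 AM to 5:22 PM is 5 h 30 min.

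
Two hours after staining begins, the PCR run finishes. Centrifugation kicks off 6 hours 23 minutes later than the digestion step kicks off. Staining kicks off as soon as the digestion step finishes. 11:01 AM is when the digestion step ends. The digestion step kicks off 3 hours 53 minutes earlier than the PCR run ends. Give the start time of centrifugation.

Staining starts at 11:01 AM.
The PCR run ends at 11:01 AM + 120 min = 1:01 PM.
The digestion step starts at 1:01 PM − 233 min = 9:08 AM.
Centrifugation starts at 9:08 AM + 383 min = 3:31 PM.

3:31 PM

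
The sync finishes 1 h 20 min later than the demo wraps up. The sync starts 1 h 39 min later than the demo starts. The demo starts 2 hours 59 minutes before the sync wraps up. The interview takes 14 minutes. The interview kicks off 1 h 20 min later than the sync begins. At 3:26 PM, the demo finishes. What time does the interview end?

5:00 PM

The sync ends at 3:26 PM + 80 min = 4:46 PM.
The demo starts at 4:46 PM − 179 min = 1:47 PM.
The sync starts at 1:47 PM + 99 min = 3:26 PM.
The interview starts at 3:26 PM + 80 min = 4:46 PM.
The interview ends at 4:46 PM + 14 min = 5:00 PM.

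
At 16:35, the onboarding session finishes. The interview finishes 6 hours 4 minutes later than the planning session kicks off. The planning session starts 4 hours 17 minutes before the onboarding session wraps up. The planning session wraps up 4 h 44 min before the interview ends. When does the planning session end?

13:38

The planning session starts at 16:35 − 257 min = 12:18.
The interview ends at 12:18 + 364 min = 18:22.
The planning session ends at 18:22 − 284 min = 13:38.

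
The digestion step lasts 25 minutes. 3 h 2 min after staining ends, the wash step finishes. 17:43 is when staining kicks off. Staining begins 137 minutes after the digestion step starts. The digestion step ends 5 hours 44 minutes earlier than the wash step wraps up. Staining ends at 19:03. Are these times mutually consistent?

The wash step ends at 19:03 + 182 min = 22:05.
The digestion step ends at 22:05 − 344 min = 16:21.
The digestion step starts at 16:21 − 25 min = 15:56.
Staining starts at 15:56 + 137 min = 18:13.
But staining is also said to start at 17:43 — a 30-minute conflict.

No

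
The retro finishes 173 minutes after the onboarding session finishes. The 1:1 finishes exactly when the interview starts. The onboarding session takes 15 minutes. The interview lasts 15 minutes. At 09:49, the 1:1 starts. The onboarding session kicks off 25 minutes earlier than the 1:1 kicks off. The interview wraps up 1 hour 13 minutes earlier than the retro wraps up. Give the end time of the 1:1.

The onboarding session starts at 09:49 − 25 min = 09:24.
The onboarding session ends at 09:24 + 15 min = 09:39.
The retro ends at 09:39 + 173 min = 12:32.
The interview ends at 12:32 − 73 min = 11:19.
The interview starts at 11:19 − 15 min = 11:04.
So the 1:1 ends at 11:04.

11:04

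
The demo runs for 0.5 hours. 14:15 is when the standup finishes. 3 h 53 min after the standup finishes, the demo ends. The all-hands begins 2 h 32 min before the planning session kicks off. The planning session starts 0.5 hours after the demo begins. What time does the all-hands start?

15:36

The demo ends at 14:15 + 233 min = 18:08.
The demo starts at 18:08 − 30 min = 17:38.
The planning session starts at 17:38 + 30 min = 18:08.
The all-hands starts at 18:08 − 152 min = 15:36.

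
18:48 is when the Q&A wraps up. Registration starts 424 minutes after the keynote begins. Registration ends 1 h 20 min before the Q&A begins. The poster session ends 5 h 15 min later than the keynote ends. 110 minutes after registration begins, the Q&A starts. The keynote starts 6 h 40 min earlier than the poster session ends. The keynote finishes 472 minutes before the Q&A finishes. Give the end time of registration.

The keynote ends at 18:48 − 472 min = 10:56.
The poster session ends at 10:56 + 315 min = 16:11.
The keynote starts at 16:11 − 400 min = 09:31.
Registration starts at 09:31 + 424 min = 16:35.
The Q&A starts at 16:35 + 110 min = 18:25.
Registration ends at 18:25 − 80 min = 17:05.

17:05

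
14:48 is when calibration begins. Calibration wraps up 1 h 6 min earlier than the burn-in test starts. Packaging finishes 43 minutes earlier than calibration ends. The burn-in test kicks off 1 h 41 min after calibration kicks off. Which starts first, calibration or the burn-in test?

The burn-in test starts at 14:48 + 101 min = 16:29.
Calibration starts at 14:48 and the burn-in test starts at 16:29, so calibration is first.

calibration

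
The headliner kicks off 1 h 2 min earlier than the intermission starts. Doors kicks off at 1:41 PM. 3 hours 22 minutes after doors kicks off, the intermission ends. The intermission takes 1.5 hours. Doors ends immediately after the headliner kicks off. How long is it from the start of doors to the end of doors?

50 minutes

The intermission ends at 1:41 PM + 202 min = 5:03 PM.
The intermission starts at 5:03 PM − 90 min = 3:33 PM.
The headliner starts at 3:33 PM − 62 min = 2:31 PM.
So doors ends at 2:31 PM.
From 1:41 PM to 2:31 PM is 50 minutes.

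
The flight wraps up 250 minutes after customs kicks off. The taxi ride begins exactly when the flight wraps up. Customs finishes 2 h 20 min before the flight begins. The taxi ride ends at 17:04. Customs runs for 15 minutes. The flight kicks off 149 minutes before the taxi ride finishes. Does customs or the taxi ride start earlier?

The flight starts at 17:04 − 149 min = 14:35.
Customs ends at 14:35 − 140 min = 12:15.
Customs starts at 12:15 − 15 min = 12:00.
The flight ends at 12:00 + 250 min = 16:10.
So the taxi ride starts at 16:10.
Customs starts at 12:00 and the taxi ride starts at 16:10, so customs is first.

customs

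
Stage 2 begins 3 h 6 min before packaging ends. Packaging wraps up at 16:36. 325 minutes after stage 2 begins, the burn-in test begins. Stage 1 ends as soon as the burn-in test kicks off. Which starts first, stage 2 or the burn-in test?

stage 2

Stage 2 starts at 16:36 − 186 min = 13:30.
The burn-in test starts at 13:30 + 325 min = 18:55.
Stage 2 starts at 13:30 and the burn-in test starts at 18:55, so stage 2 is first.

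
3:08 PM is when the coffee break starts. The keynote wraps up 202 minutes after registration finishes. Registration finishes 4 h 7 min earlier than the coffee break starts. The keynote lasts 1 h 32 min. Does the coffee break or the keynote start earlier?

Registration ends at 3:08 PM − 247 min = 11:01 AM.
The keynote ends at 11:01 AM + 202 min = 2:23 PM.
The keynote starts at 2:23 PM − 92 min = 12:51 PM.
The coffee break starts at 3:08 PM and the keynote starts at 12:51 PM, so the keynote is first.

the keynote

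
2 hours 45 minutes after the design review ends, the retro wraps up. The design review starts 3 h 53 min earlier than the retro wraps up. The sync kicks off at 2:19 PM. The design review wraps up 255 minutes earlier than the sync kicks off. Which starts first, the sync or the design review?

the design review

The design review ends at 2:19 PM − 255 min = 10:04 AM.
The retro ends at 10:04 AM + 165 min = 12:49 PM.
The design review starts at 12:49 PM − 233 min = 8:56 AM.
The sync starts at 2:19 PM and the design review starts at 8:56 AM, so the design review is first.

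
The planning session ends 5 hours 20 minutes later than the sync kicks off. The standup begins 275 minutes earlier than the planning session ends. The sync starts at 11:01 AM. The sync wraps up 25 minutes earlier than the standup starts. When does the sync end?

The planning session ends at 11:01 AM + 320 min = 4:21 PM.
The standup starts at 4:21 PM − 275 min = 11:46 AM.
The sync ends at 11:46 AM − 25 min = 11:21 AM.

11:21 AM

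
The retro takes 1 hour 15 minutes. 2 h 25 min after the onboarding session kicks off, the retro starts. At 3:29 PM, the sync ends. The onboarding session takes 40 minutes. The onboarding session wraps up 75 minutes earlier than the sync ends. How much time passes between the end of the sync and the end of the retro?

The onboarding session ends at 3:29 PM − 75 min = 2:14 PM.
The onboarding session starts at 2:14 PM − 40 min = 1:34 PM.
The retro starts at 1:34 PM + 145 min = 3:59 PM.
The retro ends at 3:59 PM + 75 min = 5:14 PM.
From 3:29 PM to 5:14 PM is 1 hour 45 minutes.

1 hour 45 minutes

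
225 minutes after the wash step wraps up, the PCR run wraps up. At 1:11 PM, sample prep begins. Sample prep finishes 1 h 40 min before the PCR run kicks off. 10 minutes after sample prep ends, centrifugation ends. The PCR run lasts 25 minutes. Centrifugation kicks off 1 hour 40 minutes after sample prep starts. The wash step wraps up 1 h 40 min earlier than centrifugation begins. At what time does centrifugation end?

3:01 PM

Centrifugation starts at 1:11 PM + 100 min = 2:51 PM.
The wash step ends at 2:51 PM − 100 min = 1:11 PM.
The PCR run ends at 1:11 PM + 225 min = 4:56 PM.
The PCR run starts at 4:56 PM − 25 min = 4:31 PM.
Sample prep ends at 4:31 PM − 100 min = 2:51 PM.
Centrifugation ends at 2:51 PM + 10 min = 3:01 PM.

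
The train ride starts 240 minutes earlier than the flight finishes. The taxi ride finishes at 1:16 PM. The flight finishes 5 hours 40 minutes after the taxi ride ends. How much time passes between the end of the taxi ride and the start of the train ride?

The flight ends at 1:16 PM + 340 min = 6:56 PM.
The train ride starts at 6:56 PM − 240 min = 2:56 PM.
From 1:16 PM to 2:56 PM is 1 h 40 min.

1 h 40 min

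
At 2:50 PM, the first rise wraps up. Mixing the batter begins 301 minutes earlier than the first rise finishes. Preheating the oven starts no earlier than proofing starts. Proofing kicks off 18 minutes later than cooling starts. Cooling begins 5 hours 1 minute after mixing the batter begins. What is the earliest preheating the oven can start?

3:08 PM

Mixing the batter starts at 2:50 PM − 301 min = 9:49 AM.
Cooling starts at 9:49 AM + 301 min = 2:50 PM.
Proofing starts at 2:50 PM + 18 min = 3:08 PM.
Preheating the oven is bounded by proofing, so the earliest it can start is 3:08 PM.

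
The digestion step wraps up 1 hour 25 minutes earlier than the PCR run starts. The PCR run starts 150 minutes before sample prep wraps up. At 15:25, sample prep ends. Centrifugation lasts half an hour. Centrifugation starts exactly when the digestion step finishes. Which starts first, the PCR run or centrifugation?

The PCR run starts at 15:25 − 150 min = 12:55.
The digestion step ends at 12:55 − 85 min = 11:30.
So centrifugation starts at 11:30.
The PCR run starts at 12:55 and centrifugation starts at 11:30, so centrifugation is first.

centrifugation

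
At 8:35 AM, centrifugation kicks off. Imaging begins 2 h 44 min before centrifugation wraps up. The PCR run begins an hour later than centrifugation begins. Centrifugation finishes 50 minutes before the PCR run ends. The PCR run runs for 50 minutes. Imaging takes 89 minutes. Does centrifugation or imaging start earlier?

The PCR run starts at 8:35 AM + 60 min = 9:35 AM.
The PCR run ends at 9:35 AM + 50 min = 10:25 AM.
Centrifugation ends at 10:25 AM − 50 min = 9:35 AM.
Imaging starts at 9:35 AM − 164 min = 6:51 AM.
Centrifugation starts at 8:35 AM and imaging starts at 6:51 AM, so imaging is first.

imaging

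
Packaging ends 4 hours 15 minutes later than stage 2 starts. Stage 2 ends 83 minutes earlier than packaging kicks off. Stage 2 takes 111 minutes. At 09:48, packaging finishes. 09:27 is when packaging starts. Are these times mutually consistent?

Stage 2 ends at 09:27 − 83 min = 08:04.
Stage 2 starts at 08:04 − 111 min = 06:13.
Packaging ends at 06:13 + 255 min = 10:28.
But packaging is also said to end at 09:48 — a 40-minute conflict.

No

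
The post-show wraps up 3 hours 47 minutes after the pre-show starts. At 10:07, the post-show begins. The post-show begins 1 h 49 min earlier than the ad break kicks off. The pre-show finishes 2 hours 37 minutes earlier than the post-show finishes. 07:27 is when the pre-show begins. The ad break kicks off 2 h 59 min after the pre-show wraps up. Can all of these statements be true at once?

The post-show ends at 07:27 + 227 min = 11:14.
The pre-show ends at 11:14 − 157 min = 08:37.
The ad break starts at 08:37 + 179 min = 11:36.
The post-show starts at 11:36 − 109 min = 09:47.
But the post-show is also said to start at 10:07 — a 20-minute conflict.

No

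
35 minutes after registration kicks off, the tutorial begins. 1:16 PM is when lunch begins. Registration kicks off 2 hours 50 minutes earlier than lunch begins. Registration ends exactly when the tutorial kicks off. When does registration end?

11:01 AM

Registration starts at 1:16 PM − 170 min = 10:26 AM.
The tutorial starts at 10:26 AM + 35 min = 11:01 AM.
So registration ends at 11:01 AM.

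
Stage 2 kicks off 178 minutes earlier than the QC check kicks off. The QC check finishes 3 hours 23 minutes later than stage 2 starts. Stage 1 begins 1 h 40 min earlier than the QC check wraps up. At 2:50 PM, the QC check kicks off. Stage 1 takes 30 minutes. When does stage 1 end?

2:05 PM

Stage 2 starts at 2:50 PM − 178 min = 11:52 AM.
The QC check ends at 11:52 AM + 203 min = 3:15 PM.
Stage 1 starts at 3:15 PM − 100 min = 1:35 PM.
Stage 1 ends at 1:35 PM + 30 min = 2:05 PM.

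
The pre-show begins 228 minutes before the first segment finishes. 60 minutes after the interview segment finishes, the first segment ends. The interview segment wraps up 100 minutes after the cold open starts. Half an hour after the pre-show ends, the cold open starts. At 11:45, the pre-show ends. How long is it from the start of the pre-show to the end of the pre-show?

38 minutes

The cold open starts at 11:45 + 30 min = 12:15.
The interview segment ends at 12:15 + 100 min = 13:55.
The first segment ends at 13:55 + 60 min = 14:55.
The pre-show starts at 14:55 − 228 min = 11:07.
From 11:07 to 11:45 is 38 minutes.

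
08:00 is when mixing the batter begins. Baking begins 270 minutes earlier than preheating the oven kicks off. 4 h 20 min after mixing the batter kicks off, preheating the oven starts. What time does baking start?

Preheating the oven starts at 08:00 + 260 min = 12:20.
Baking starts at 12:20 − 270 min = 07:50.

07:50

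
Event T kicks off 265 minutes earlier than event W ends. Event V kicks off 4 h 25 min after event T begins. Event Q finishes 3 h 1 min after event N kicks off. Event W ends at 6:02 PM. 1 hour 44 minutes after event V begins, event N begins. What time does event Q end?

10:47 PM

Event T starts at 6:02 PM − 265 min = 1:37 PM.
Event V starts at 1:37 PM + 265 min = 6:02 PM.
Event N starts at 6:02 PM + 104 min = 7:46 PM.
Event Q ends at 7:46 PM + 181 min = 10:47 PM.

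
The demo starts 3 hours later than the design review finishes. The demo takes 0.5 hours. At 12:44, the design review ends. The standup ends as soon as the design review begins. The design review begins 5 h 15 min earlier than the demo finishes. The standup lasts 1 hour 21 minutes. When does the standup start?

The demo starts at 12:44 + 180 min = 15:44.
The demo ends at 15:44 + 30 min = 16:14.
The design review starts at 16:14 − 315 min = 10:59.
So the standup ends at 10:59.
The standup starts at 10:59 − 81 min = 09:38.

09:38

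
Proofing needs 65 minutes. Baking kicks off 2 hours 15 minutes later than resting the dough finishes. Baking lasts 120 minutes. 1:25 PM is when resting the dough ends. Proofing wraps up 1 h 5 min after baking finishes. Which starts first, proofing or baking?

baking

Baking starts at 1:25 PM + 135 min = 3:40 PM.
Baking ends at 3:40 PM + 120 min = 5:40 PM.
Proofing ends at 5:40 PM + 65 min = 6:45 PM.
Proofing starts at 6:45 PM − 65 min = 5:40 PM.
Proofing starts at 5:40 PM and baking starts at 3:40 PM, so baking is first.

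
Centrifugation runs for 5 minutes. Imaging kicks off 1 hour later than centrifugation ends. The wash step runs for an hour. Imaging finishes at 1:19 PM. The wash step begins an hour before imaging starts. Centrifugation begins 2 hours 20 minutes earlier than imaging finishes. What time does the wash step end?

Centrifugation starts at 1:19 PM − 140 min = 10:59 AM.
Centrifugation ends at 10:59 AM + 5 min = 11:04 AM.
Imaging starts at 11:04 AM + 60 min = 12:04 PM.
The wash step starts at 12:04 PM − 60 min = 11:04 AM.
The wash step ends at 11:04 AM + 60 min = 12:04 PM.

12:04 PM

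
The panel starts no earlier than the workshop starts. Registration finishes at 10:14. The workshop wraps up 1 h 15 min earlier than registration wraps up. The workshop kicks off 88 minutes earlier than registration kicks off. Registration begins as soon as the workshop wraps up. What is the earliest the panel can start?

07:31

The workshop ends at 10:14 − 75 min = 08:59.
So registration starts at 08:59.
The workshop starts at 08:59 − 88 min = 07:31.
The panel is bounded by the workshop, so the earliest it can start is 07:31.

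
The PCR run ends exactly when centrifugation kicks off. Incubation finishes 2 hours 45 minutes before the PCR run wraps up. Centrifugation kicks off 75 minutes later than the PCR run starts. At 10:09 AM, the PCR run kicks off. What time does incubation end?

Centrifugation starts at 10:09 AM + 75 min = 11:24 AM.
So the PCR run ends at 11:24 AM.
Incubation ends at 11:24 AM − 165 min = 8:39 AM.

8:39 AM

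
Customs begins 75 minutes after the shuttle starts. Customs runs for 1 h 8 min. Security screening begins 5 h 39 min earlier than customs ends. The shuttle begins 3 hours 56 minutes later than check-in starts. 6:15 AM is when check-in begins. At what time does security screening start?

6:55 AM

The shuttle starts at 6:15 AM + 236 min = 10:11 AM.
Customs starts at 10:11 AM + 75 min = 11:26 AM.
Customs ends at 11:26 AM + 68 min = 12:34 PM.
Security screening starts at 12:34 PM − 339 min = 6:55 AM.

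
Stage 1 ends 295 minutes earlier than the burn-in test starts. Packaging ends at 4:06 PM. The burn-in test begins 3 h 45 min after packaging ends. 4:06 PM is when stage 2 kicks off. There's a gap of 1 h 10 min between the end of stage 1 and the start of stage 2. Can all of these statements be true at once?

Yes

The burn-in test starts at 4:06 PM + 225 min = 7:51 PM.
Stage 1 ends at 7:51 PM − 295 min = 2:56 PM.
Stage 2 starts at 2:56 PM + 70 min = 4:06 PM.
That matches the stated 4:06 PM, so the schedule is consistent.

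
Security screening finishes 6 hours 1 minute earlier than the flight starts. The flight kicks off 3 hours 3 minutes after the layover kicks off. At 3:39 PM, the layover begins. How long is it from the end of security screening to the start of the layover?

The flight starts at 3:39 PM + 183 min = 6:42 PM.
Security screening ends at 6:42 PM − 361 min = 12:41 PM.
From 12:41 PM to 3:39 PM is 2 h 58 min.

2 h 58 min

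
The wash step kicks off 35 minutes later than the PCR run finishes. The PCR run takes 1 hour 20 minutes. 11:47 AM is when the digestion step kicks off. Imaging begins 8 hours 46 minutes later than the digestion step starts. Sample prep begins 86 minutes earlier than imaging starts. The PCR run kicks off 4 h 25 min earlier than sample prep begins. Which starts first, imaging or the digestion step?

Imaging starts at 11:47 AM + 526 min = 8:33 PM.
Imaging starts at 8:33 PM and the digestion step starts at 11:47 AM, so the digestion step is first.

the digestion step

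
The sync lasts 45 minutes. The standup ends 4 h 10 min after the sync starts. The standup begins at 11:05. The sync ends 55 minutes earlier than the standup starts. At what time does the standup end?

The sync ends at 11:05 − 55 min = 10:10.
The sync starts at 10:10 − 45 min = 09:25.
The standup ends at 09:25 + 250 min = 13:35.

13:35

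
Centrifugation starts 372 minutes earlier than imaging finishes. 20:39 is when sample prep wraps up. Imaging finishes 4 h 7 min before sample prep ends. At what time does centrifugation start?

10:20

Imaging ends at 20:39 − 247 min = 16:32.
Centrifugation starts at 16:32 − 372 min = 10:20.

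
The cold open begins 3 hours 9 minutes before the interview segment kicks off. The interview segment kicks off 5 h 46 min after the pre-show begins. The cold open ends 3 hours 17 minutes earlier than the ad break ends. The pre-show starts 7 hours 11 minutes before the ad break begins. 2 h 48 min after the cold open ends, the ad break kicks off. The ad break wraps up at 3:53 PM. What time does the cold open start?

The cold open ends at 3:53 PM − 197 min = 12:36 PM.
The ad break starts at 12:36 PM + 168 min = 3:24 PM.
The pre-show starts at 3:24 PM − 431 min = 8:13 AM.
The interview segment starts at 8:13 AM + 346 min = 1:59 PM.
The cold open starts at 1:59 PM − 189 min = 10:50 AM.

10:50 AM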